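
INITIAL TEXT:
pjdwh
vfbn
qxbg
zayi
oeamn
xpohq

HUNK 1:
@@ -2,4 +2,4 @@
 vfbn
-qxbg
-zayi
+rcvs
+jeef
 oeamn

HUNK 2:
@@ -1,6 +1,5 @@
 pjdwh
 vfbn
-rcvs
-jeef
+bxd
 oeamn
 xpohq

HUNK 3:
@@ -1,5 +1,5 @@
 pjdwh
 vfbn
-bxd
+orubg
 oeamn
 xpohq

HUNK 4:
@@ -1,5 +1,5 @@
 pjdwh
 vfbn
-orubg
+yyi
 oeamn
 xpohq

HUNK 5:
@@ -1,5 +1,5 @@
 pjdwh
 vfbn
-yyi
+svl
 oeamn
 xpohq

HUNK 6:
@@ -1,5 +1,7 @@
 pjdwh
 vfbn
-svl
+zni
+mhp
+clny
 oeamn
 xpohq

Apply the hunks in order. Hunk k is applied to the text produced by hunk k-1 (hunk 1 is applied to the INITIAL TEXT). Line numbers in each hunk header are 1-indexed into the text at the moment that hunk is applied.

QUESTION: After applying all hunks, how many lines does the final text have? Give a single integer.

Hunk 1: at line 2 remove [qxbg,zayi] add [rcvs,jeef] -> 6 lines: pjdwh vfbn rcvs jeef oeamn xpohq
Hunk 2: at line 1 remove [rcvs,jeef] add [bxd] -> 5 lines: pjdwh vfbn bxd oeamn xpohq
Hunk 3: at line 1 remove [bxd] add [orubg] -> 5 lines: pjdwh vfbn orubg oeamn xpohq
Hunk 4: at line 1 remove [orubg] add [yyi] -> 5 lines: pjdwh vfbn yyi oeamn xpohq
Hunk 5: at line 1 remove [yyi] add [svl] -> 5 lines: pjdwh vfbn svl oeamn xpohq
Hunk 6: at line 1 remove [svl] add [zni,mhp,clny] -> 7 lines: pjdwh vfbn zni mhp clny oeamn xpohq
Final line count: 7

Answer: 7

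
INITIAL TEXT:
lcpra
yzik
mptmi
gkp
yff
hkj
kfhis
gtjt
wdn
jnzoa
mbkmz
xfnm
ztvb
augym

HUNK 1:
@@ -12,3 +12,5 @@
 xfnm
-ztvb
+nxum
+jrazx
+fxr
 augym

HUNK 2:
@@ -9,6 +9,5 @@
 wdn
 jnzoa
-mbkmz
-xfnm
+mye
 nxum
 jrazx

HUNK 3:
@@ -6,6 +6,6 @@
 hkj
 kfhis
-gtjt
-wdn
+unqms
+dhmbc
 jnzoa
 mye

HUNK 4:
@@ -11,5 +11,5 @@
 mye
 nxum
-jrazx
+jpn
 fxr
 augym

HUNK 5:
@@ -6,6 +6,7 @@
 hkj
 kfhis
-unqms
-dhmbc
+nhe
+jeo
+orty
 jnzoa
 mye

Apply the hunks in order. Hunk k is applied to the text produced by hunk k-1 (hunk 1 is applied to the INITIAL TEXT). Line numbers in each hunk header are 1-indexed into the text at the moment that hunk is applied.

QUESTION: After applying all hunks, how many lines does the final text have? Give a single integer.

Answer: 16

Derivation:
Hunk 1: at line 12 remove [ztvb] add [nxum,jrazx,fxr] -> 16 lines: lcpra yzik mptmi gkp yff hkj kfhis gtjt wdn jnzoa mbkmz xfnm nxum jrazx fxr augym
Hunk 2: at line 9 remove [mbkmz,xfnm] add [mye] -> 15 lines: lcpra yzik mptmi gkp yff hkj kfhis gtjt wdn jnzoa mye nxum jrazx fxr augym
Hunk 3: at line 6 remove [gtjt,wdn] add [unqms,dhmbc] -> 15 lines: lcpra yzik mptmi gkp yff hkj kfhis unqms dhmbc jnzoa mye nxum jrazx fxr augym
Hunk 4: at line 11 remove [jrazx] add [jpn] -> 15 lines: lcpra yzik mptmi gkp yff hkj kfhis unqms dhmbc jnzoa mye nxum jpn fxr augym
Hunk 5: at line 6 remove [unqms,dhmbc] add [nhe,jeo,orty] -> 16 lines: lcpra yzik mptmi gkp yff hkj kfhis nhe jeo orty jnzoa mye nxum jpn fxr augym
Final line count: 16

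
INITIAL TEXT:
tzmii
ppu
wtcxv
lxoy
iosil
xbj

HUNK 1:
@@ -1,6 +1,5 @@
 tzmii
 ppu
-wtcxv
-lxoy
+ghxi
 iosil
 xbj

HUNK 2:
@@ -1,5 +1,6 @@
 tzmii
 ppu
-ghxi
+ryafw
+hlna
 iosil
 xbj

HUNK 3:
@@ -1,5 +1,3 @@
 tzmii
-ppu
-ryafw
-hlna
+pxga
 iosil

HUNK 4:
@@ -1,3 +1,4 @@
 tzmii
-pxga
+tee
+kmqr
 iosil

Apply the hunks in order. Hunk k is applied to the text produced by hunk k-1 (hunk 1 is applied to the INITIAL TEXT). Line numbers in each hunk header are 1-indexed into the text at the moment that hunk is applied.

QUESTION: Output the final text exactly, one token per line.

Hunk 1: at line 1 remove [wtcxv,lxoy] add [ghxi] -> 5 lines: tzmii ppu ghxi iosil xbj
Hunk 2: at line 1 remove [ghxi] add [ryafw,hlna] -> 6 lines: tzmii ppu ryafw hlna iosil xbj
Hunk 3: at line 1 remove [ppu,ryafw,hlna] add [pxga] -> 4 lines: tzmii pxga iosil xbj
Hunk 4: at line 1 remove [pxga] add [tee,kmqr] -> 5 lines: tzmii tee kmqr iosil xbj

Answer: tzmii
tee
kmqr
iosil
xbj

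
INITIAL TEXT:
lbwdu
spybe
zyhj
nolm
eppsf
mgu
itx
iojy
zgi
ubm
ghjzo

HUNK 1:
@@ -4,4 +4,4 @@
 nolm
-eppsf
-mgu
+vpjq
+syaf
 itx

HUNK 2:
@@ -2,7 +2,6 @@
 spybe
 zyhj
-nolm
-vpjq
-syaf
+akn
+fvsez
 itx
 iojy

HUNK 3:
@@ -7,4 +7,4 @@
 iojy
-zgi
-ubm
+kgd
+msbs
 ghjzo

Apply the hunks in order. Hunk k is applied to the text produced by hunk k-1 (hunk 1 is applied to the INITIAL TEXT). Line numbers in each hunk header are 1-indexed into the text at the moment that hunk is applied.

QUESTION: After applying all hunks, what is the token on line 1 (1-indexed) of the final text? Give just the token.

Answer: lbwdu

Derivation:
Hunk 1: at line 4 remove [eppsf,mgu] add [vpjq,syaf] -> 11 lines: lbwdu spybe zyhj nolm vpjq syaf itx iojy zgi ubm ghjzo
Hunk 2: at line 2 remove [nolm,vpjq,syaf] add [akn,fvsez] -> 10 lines: lbwdu spybe zyhj akn fvsez itx iojy zgi ubm ghjzo
Hunk 3: at line 7 remove [zgi,ubm] add [kgd,msbs] -> 10 lines: lbwdu spybe zyhj akn fvsez itx iojy kgd msbs ghjzo
Final line 1: lbwdu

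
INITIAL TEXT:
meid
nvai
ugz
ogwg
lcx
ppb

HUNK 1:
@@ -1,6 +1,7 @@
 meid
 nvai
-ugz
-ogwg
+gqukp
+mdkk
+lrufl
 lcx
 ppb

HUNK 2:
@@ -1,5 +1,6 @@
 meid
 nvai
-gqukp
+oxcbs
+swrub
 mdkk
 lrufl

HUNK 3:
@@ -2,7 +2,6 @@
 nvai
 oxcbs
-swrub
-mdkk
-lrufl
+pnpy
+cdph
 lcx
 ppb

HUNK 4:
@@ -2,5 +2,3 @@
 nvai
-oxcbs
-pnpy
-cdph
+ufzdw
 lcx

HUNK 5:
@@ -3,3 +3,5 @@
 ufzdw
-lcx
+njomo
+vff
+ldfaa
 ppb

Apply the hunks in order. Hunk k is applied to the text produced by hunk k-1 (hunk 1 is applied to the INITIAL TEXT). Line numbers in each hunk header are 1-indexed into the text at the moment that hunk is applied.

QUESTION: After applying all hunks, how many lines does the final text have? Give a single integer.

Answer: 7

Derivation:
Hunk 1: at line 1 remove [ugz,ogwg] add [gqukp,mdkk,lrufl] -> 7 lines: meid nvai gqukp mdkk lrufl lcx ppb
Hunk 2: at line 1 remove [gqukp] add [oxcbs,swrub] -> 8 lines: meid nvai oxcbs swrub mdkk lrufl lcx ppb
Hunk 3: at line 2 remove [swrub,mdkk,lrufl] add [pnpy,cdph] -> 7 lines: meid nvai oxcbs pnpy cdph lcx ppb
Hunk 4: at line 2 remove [oxcbs,pnpy,cdph] add [ufzdw] -> 5 lines: meid nvai ufzdw lcx ppb
Hunk 5: at line 3 remove [lcx] add [njomo,vff,ldfaa] -> 7 lines: meid nvai ufzdw njomo vff ldfaa ppb
Final line count: 7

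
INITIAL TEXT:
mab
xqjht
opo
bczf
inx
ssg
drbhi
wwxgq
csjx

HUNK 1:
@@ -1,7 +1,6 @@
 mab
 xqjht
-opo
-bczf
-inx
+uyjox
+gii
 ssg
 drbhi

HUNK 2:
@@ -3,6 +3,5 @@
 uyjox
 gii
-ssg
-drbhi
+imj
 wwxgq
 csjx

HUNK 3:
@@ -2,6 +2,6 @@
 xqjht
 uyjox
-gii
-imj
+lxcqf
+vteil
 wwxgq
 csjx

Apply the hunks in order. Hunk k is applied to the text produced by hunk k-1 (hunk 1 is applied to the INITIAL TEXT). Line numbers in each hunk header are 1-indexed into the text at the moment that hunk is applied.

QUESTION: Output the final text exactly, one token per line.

Hunk 1: at line 1 remove [opo,bczf,inx] add [uyjox,gii] -> 8 lines: mab xqjht uyjox gii ssg drbhi wwxgq csjx
Hunk 2: at line 3 remove [ssg,drbhi] add [imj] -> 7 lines: mab xqjht uyjox gii imj wwxgq csjx
Hunk 3: at line 2 remove [gii,imj] add [lxcqf,vteil] -> 7 lines: mab xqjht uyjox lxcqf vteil wwxgq csjx

Answer: mab
xqjht
uyjox
lxcqf
vteil
wwxgq
csjx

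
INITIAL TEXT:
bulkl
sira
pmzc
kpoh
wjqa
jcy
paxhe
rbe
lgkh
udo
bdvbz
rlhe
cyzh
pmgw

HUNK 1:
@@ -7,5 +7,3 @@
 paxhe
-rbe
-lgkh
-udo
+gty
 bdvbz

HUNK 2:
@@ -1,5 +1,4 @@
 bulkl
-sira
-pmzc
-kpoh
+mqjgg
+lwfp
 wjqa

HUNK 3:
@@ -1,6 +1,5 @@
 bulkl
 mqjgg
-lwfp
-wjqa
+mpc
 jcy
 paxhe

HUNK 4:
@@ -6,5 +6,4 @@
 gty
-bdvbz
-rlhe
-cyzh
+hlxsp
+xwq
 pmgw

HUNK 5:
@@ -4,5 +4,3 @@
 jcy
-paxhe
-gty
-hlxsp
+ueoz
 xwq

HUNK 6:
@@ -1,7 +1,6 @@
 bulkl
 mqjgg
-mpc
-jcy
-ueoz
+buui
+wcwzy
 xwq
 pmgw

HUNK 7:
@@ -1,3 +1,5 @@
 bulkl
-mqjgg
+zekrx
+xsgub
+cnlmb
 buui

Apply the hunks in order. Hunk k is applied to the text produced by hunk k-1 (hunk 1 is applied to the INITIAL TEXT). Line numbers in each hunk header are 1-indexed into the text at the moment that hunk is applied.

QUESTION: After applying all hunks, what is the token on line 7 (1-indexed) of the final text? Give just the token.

Answer: xwq

Derivation:
Hunk 1: at line 7 remove [rbe,lgkh,udo] add [gty] -> 12 lines: bulkl sira pmzc kpoh wjqa jcy paxhe gty bdvbz rlhe cyzh pmgw
Hunk 2: at line 1 remove [sira,pmzc,kpoh] add [mqjgg,lwfp] -> 11 lines: bulkl mqjgg lwfp wjqa jcy paxhe gty bdvbz rlhe cyzh pmgw
Hunk 3: at line 1 remove [lwfp,wjqa] add [mpc] -> 10 lines: bulkl mqjgg mpc jcy paxhe gty bdvbz rlhe cyzh pmgw
Hunk 4: at line 6 remove [bdvbz,rlhe,cyzh] add [hlxsp,xwq] -> 9 lines: bulkl mqjgg mpc jcy paxhe gty hlxsp xwq pmgw
Hunk 5: at line 4 remove [paxhe,gty,hlxsp] add [ueoz] -> 7 lines: bulkl mqjgg mpc jcy ueoz xwq pmgw
Hunk 6: at line 1 remove [mpc,jcy,ueoz] add [buui,wcwzy] -> 6 lines: bulkl mqjgg buui wcwzy xwq pmgw
Hunk 7: at line 1 remove [mqjgg] add [zekrx,xsgub,cnlmb] -> 8 lines: bulkl zekrx xsgub cnlmb buui wcwzy xwq pmgw
Final line 7: xwq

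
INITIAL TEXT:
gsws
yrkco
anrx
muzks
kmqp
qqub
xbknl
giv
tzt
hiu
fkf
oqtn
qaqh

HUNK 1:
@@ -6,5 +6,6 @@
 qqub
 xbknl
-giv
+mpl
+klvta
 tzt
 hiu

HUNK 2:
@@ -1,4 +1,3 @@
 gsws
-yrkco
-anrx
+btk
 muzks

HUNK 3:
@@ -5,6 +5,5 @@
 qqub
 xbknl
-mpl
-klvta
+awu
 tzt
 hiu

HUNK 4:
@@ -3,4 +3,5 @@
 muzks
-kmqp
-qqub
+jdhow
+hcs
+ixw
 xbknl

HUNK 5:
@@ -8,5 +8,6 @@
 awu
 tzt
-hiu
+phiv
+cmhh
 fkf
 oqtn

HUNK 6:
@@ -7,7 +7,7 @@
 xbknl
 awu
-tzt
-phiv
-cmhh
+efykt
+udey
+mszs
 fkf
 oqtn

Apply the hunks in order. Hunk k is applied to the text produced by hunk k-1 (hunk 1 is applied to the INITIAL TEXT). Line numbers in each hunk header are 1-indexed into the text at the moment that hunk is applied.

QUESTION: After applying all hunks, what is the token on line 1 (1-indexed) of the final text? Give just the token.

Answer: gsws

Derivation:
Hunk 1: at line 6 remove [giv] add [mpl,klvta] -> 14 lines: gsws yrkco anrx muzks kmqp qqub xbknl mpl klvta tzt hiu fkf oqtn qaqh
Hunk 2: at line 1 remove [yrkco,anrx] add [btk] -> 13 lines: gsws btk muzks kmqp qqub xbknl mpl klvta tzt hiu fkf oqtn qaqh
Hunk 3: at line 5 remove [mpl,klvta] add [awu] -> 12 lines: gsws btk muzks kmqp qqub xbknl awu tzt hiu fkf oqtn qaqh
Hunk 4: at line 3 remove [kmqp,qqub] add [jdhow,hcs,ixw] -> 13 lines: gsws btk muzks jdhow hcs ixw xbknl awu tzt hiu fkf oqtn qaqh
Hunk 5: at line 8 remove [hiu] add [phiv,cmhh] -> 14 lines: gsws btk muzks jdhow hcs ixw xbknl awu tzt phiv cmhh fkf oqtn qaqh
Hunk 6: at line 7 remove [tzt,phiv,cmhh] add [efykt,udey,mszs] -> 14 lines: gsws btk muzks jdhow hcs ixw xbknl awu efykt udey mszs fkf oqtn qaqh
Final line 1: gsws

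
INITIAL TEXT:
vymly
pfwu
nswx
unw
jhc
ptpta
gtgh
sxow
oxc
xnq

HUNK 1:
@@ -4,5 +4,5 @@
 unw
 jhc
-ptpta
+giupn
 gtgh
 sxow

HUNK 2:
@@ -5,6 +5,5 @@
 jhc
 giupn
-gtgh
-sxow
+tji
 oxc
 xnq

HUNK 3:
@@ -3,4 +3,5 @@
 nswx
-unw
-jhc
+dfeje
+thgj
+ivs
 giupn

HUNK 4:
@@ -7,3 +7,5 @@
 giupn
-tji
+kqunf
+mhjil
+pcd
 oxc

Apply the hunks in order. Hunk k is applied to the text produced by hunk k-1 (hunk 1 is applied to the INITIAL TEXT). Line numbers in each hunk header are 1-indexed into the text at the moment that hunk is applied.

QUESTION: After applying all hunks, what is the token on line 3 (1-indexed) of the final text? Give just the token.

Answer: nswx

Derivation:
Hunk 1: at line 4 remove [ptpta] add [giupn] -> 10 lines: vymly pfwu nswx unw jhc giupn gtgh sxow oxc xnq
Hunk 2: at line 5 remove [gtgh,sxow] add [tji] -> 9 lines: vymly pfwu nswx unw jhc giupn tji oxc xnq
Hunk 3: at line 3 remove [unw,jhc] add [dfeje,thgj,ivs] -> 10 lines: vymly pfwu nswx dfeje thgj ivs giupn tji oxc xnq
Hunk 4: at line 7 remove [tji] add [kqunf,mhjil,pcd] -> 12 lines: vymly pfwu nswx dfeje thgj ivs giupn kqunf mhjil pcd oxc xnq
Final line 3: nswx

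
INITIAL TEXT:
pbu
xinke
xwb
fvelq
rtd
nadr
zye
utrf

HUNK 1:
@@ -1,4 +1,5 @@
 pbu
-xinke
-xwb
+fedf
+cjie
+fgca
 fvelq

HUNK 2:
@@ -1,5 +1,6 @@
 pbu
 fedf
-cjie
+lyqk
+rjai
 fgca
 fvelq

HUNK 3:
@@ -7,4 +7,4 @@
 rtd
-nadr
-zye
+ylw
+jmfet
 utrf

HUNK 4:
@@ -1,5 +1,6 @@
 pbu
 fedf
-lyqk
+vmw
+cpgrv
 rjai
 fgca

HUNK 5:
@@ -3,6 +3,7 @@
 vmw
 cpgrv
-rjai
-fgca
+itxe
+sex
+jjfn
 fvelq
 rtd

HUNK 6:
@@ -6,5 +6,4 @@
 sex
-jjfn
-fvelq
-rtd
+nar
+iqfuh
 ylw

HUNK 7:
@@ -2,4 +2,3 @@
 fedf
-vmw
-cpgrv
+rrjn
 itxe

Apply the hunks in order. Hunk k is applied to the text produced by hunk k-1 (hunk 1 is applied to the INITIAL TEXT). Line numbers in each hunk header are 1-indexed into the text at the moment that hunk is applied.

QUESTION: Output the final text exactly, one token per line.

Hunk 1: at line 1 remove [xinke,xwb] add [fedf,cjie,fgca] -> 9 lines: pbu fedf cjie fgca fvelq rtd nadr zye utrf
Hunk 2: at line 1 remove [cjie] add [lyqk,rjai] -> 10 lines: pbu fedf lyqk rjai fgca fvelq rtd nadr zye utrf
Hunk 3: at line 7 remove [nadr,zye] add [ylw,jmfet] -> 10 lines: pbu fedf lyqk rjai fgca fvelq rtd ylw jmfet utrf
Hunk 4: at line 1 remove [lyqk] add [vmw,cpgrv] -> 11 lines: pbu fedf vmw cpgrv rjai fgca fvelq rtd ylw jmfet utrf
Hunk 5: at line 3 remove [rjai,fgca] add [itxe,sex,jjfn] -> 12 lines: pbu fedf vmw cpgrv itxe sex jjfn fvelq rtd ylw jmfet utrf
Hunk 6: at line 6 remove [jjfn,fvelq,rtd] add [nar,iqfuh] -> 11 lines: pbu fedf vmw cpgrv itxe sex nar iqfuh ylw jmfet utrf
Hunk 7: at line 2 remove [vmw,cpgrv] add [rrjn] -> 10 lines: pbu fedf rrjn itxe sex nar iqfuh ylw jmfet utrf

Answer: pbu
fedf
rrjn
itxe
sex
nar
iqfuh
ylw
jmfet
utrf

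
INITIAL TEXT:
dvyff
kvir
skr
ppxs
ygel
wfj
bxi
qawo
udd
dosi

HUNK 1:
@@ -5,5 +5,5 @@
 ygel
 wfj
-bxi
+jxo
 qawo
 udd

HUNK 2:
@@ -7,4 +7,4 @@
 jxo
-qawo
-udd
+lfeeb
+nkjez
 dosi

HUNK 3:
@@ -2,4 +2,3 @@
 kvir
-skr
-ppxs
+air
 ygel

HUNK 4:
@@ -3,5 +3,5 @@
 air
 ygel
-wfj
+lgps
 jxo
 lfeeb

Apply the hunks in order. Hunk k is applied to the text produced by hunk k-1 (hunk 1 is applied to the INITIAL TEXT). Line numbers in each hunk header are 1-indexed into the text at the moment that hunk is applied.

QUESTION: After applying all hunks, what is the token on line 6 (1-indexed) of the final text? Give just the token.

Hunk 1: at line 5 remove [bxi] add [jxo] -> 10 lines: dvyff kvir skr ppxs ygel wfj jxo qawo udd dosi
Hunk 2: at line 7 remove [qawo,udd] add [lfeeb,nkjez] -> 10 lines: dvyff kvir skr ppxs ygel wfj jxo lfeeb nkjez dosi
Hunk 3: at line 2 remove [skr,ppxs] add [air] -> 9 lines: dvyff kvir air ygel wfj jxo lfeeb nkjez dosi
Hunk 4: at line 3 remove [wfj] add [lgps] -> 9 lines: dvyff kvir air ygel lgps jxo lfeeb nkjez dosi
Final line 6: jxo

Answer: jxo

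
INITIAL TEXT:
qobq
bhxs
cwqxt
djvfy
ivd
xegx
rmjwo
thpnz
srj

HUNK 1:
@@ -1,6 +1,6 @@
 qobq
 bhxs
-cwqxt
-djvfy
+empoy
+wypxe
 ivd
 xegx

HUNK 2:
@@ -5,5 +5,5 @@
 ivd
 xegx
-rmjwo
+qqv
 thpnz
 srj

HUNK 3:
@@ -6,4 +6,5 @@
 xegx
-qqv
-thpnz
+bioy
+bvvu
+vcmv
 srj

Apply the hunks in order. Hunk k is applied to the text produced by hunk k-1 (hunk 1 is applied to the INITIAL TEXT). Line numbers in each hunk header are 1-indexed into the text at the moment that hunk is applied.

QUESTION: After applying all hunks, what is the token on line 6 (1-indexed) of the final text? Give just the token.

Answer: xegx

Derivation:
Hunk 1: at line 1 remove [cwqxt,djvfy] add [empoy,wypxe] -> 9 lines: qobq bhxs empoy wypxe ivd xegx rmjwo thpnz srj
Hunk 2: at line 5 remove [rmjwo] add [qqv] -> 9 lines: qobq bhxs empoy wypxe ivd xegx qqv thpnz srj
Hunk 3: at line 6 remove [qqv,thpnz] add [bioy,bvvu,vcmv] -> 10 lines: qobq bhxs empoy wypxe ivd xegx bioy bvvu vcmv srj
Final line 6: xegx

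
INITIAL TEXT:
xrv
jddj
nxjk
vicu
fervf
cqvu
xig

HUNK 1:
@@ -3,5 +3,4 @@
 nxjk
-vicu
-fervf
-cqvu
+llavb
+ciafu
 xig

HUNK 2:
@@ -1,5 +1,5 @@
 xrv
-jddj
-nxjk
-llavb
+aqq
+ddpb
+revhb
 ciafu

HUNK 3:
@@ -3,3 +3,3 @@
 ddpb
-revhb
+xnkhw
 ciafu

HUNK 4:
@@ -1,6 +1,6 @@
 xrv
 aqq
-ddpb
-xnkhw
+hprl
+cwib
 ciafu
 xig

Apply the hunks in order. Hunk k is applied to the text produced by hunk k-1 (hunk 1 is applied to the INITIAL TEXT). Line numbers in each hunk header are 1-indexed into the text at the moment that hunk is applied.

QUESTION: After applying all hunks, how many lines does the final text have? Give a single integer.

Answer: 6

Derivation:
Hunk 1: at line 3 remove [vicu,fervf,cqvu] add [llavb,ciafu] -> 6 lines: xrv jddj nxjk llavb ciafu xig
Hunk 2: at line 1 remove [jddj,nxjk,llavb] add [aqq,ddpb,revhb] -> 6 lines: xrv aqq ddpb revhb ciafu xig
Hunk 3: at line 3 remove [revhb] add [xnkhw] -> 6 lines: xrv aqq ddpb xnkhw ciafu xig
Hunk 4: at line 1 remove [ddpb,xnkhw] add [hprl,cwib] -> 6 lines: xrv aqq hprl cwib ciafu xig
Final line count: 6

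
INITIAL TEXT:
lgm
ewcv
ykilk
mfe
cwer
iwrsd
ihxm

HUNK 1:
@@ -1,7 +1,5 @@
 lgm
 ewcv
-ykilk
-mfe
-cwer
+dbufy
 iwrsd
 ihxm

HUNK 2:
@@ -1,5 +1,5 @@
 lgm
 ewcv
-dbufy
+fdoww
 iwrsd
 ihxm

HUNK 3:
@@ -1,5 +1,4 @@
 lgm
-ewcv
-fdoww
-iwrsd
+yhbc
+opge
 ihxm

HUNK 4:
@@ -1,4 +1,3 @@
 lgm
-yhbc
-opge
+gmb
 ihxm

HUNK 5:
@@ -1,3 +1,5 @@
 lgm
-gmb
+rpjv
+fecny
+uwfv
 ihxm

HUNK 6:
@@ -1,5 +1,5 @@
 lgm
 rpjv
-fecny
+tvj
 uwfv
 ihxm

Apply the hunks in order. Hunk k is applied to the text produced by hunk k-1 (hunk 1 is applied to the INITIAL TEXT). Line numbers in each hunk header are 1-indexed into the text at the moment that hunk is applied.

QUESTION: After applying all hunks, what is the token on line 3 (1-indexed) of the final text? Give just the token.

Answer: tvj

Derivation:
Hunk 1: at line 1 remove [ykilk,mfe,cwer] add [dbufy] -> 5 lines: lgm ewcv dbufy iwrsd ihxm
Hunk 2: at line 1 remove [dbufy] add [fdoww] -> 5 lines: lgm ewcv fdoww iwrsd ihxm
Hunk 3: at line 1 remove [ewcv,fdoww,iwrsd] add [yhbc,opge] -> 4 lines: lgm yhbc opge ihxm
Hunk 4: at line 1 remove [yhbc,opge] add [gmb] -> 3 lines: lgm gmb ihxm
Hunk 5: at line 1 remove [gmb] add [rpjv,fecny,uwfv] -> 5 lines: lgm rpjv fecny uwfv ihxm
Hunk 6: at line 1 remove [fecny] add [tvj] -> 5 lines: lgm rpjv tvj uwfv ihxm
Final line 3: tvj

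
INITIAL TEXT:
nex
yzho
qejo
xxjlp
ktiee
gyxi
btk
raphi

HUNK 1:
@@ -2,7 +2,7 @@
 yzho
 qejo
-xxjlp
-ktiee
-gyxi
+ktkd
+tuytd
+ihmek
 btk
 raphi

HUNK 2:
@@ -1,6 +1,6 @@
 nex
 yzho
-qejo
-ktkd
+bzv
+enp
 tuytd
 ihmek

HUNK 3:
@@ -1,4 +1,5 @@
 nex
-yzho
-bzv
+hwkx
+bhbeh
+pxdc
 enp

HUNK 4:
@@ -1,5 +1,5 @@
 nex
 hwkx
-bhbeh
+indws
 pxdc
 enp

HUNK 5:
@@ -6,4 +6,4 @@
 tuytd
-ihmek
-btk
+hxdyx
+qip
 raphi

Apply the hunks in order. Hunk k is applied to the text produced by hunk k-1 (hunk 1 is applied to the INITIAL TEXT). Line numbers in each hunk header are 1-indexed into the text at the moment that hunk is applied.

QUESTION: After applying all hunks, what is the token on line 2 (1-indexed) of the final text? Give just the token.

Answer: hwkx

Derivation:
Hunk 1: at line 2 remove [xxjlp,ktiee,gyxi] add [ktkd,tuytd,ihmek] -> 8 lines: nex yzho qejo ktkd tuytd ihmek btk raphi
Hunk 2: at line 1 remove [qejo,ktkd] add [bzv,enp] -> 8 lines: nex yzho bzv enp tuytd ihmek btk raphi
Hunk 3: at line 1 remove [yzho,bzv] add [hwkx,bhbeh,pxdc] -> 9 lines: nex hwkx bhbeh pxdc enp tuytd ihmek btk raphi
Hunk 4: at line 1 remove [bhbeh] add [indws] -> 9 lines: nex hwkx indws pxdc enp tuytd ihmek btk raphi
Hunk 5: at line 6 remove [ihmek,btk] add [hxdyx,qip] -> 9 lines: nex hwkx indws pxdc enp tuytd hxdyx qip raphi
Final line 2: hwkx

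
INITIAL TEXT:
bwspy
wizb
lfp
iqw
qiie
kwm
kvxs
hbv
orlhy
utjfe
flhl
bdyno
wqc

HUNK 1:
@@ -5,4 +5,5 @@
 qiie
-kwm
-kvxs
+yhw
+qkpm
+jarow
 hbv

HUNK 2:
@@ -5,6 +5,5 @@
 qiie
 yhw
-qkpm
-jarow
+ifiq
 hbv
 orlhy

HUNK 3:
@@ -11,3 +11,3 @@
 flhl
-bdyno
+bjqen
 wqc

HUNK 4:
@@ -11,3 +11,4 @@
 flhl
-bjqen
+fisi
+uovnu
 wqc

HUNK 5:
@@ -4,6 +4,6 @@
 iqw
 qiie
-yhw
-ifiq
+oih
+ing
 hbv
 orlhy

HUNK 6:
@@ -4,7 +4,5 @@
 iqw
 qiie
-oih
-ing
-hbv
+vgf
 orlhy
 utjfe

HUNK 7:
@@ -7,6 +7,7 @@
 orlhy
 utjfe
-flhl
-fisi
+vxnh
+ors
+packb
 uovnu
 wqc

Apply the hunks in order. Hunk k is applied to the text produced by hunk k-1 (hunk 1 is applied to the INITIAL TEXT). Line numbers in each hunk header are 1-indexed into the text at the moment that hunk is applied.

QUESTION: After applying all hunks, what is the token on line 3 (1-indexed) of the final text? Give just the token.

Hunk 1: at line 5 remove [kwm,kvxs] add [yhw,qkpm,jarow] -> 14 lines: bwspy wizb lfp iqw qiie yhw qkpm jarow hbv orlhy utjfe flhl bdyno wqc
Hunk 2: at line 5 remove [qkpm,jarow] add [ifiq] -> 13 lines: bwspy wizb lfp iqw qiie yhw ifiq hbv orlhy utjfe flhl bdyno wqc
Hunk 3: at line 11 remove [bdyno] add [bjqen] -> 13 lines: bwspy wizb lfp iqw qiie yhw ifiq hbv orlhy utjfe flhl bjqen wqc
Hunk 4: at line 11 remove [bjqen] add [fisi,uovnu] -> 14 lines: bwspy wizb lfp iqw qiie yhw ifiq hbv orlhy utjfe flhl fisi uovnu wqc
Hunk 5: at line 4 remove [yhw,ifiq] add [oih,ing] -> 14 lines: bwspy wizb lfp iqw qiie oih ing hbv orlhy utjfe flhl fisi uovnu wqc
Hunk 6: at line 4 remove [oih,ing,hbv] add [vgf] -> 12 lines: bwspy wizb lfp iqw qiie vgf orlhy utjfe flhl fisi uovnu wqc
Hunk 7: at line 7 remove [flhl,fisi] add [vxnh,ors,packb] -> 13 lines: bwspy wizb lfp iqw qiie vgf orlhy utjfe vxnh ors packb uovnu wqc
Final line 3: lfp

Answer: lfp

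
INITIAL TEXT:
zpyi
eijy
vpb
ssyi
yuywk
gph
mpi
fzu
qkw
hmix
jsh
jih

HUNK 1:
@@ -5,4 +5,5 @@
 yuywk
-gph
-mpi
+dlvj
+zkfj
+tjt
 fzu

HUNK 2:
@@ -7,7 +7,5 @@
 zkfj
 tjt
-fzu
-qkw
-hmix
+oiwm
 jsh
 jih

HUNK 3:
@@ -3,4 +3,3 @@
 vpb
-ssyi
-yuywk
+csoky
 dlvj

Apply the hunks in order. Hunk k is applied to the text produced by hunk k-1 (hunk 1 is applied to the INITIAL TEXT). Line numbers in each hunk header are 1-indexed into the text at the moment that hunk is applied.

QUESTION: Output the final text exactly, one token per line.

Hunk 1: at line 5 remove [gph,mpi] add [dlvj,zkfj,tjt] -> 13 lines: zpyi eijy vpb ssyi yuywk dlvj zkfj tjt fzu qkw hmix jsh jih
Hunk 2: at line 7 remove [fzu,qkw,hmix] add [oiwm] -> 11 lines: zpyi eijy vpb ssyi yuywk dlvj zkfj tjt oiwm jsh jih
Hunk 3: at line 3 remove [ssyi,yuywk] add [csoky] -> 10 lines: zpyi eijy vpb csoky dlvj zkfj tjt oiwm jsh jih

Answer: zpyi
eijy
vpb
csoky
dlvj
zkfj
tjt
oiwm
jsh
jih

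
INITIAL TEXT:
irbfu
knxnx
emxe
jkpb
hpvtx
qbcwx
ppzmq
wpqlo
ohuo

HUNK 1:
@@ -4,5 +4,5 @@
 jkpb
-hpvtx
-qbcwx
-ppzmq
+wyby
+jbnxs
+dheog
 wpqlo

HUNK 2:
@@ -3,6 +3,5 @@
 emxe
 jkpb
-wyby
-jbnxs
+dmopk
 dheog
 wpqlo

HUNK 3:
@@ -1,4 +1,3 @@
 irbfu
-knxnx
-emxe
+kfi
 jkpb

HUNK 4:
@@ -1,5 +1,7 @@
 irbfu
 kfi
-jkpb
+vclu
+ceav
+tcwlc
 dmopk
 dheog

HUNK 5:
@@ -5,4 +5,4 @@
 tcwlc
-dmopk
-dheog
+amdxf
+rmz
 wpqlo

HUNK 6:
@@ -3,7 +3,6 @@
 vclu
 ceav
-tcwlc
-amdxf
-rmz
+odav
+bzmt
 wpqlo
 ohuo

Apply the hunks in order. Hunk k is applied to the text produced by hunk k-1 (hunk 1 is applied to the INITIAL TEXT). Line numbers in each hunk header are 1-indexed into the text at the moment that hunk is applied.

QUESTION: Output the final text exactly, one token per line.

Answer: irbfu
kfi
vclu
ceav
odav
bzmt
wpqlo
ohuo

Derivation:
Hunk 1: at line 4 remove [hpvtx,qbcwx,ppzmq] add [wyby,jbnxs,dheog] -> 9 lines: irbfu knxnx emxe jkpb wyby jbnxs dheog wpqlo ohuo
Hunk 2: at line 3 remove [wyby,jbnxs] add [dmopk] -> 8 lines: irbfu knxnx emxe jkpb dmopk dheog wpqlo ohuo
Hunk 3: at line 1 remove [knxnx,emxe] add [kfi] -> 7 lines: irbfu kfi jkpb dmopk dheog wpqlo ohuo
Hunk 4: at line 1 remove [jkpb] add [vclu,ceav,tcwlc] -> 9 lines: irbfu kfi vclu ceav tcwlc dmopk dheog wpqlo ohuo
Hunk 5: at line 5 remove [dmopk,dheog] add [amdxf,rmz] -> 9 lines: irbfu kfi vclu ceav tcwlc amdxf rmz wpqlo ohuo
Hunk 6: at line 3 remove [tcwlc,amdxf,rmz] add [odav,bzmt] -> 8 lines: irbfu kfi vclu ceav odav bzmt wpqlo ohuo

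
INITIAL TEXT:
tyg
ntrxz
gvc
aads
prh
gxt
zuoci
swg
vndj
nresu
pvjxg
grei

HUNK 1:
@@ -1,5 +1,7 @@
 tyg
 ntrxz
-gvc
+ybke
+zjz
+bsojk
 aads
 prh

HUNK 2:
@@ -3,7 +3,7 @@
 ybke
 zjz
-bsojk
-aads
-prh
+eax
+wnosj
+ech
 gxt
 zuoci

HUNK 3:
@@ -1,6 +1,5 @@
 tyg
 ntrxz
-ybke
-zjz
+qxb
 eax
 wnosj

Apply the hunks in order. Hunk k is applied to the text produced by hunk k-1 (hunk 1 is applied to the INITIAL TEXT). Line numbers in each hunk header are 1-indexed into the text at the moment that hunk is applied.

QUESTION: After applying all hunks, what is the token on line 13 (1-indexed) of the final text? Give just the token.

Hunk 1: at line 1 remove [gvc] add [ybke,zjz,bsojk] -> 14 lines: tyg ntrxz ybke zjz bsojk aads prh gxt zuoci swg vndj nresu pvjxg grei
Hunk 2: at line 3 remove [bsojk,aads,prh] add [eax,wnosj,ech] -> 14 lines: tyg ntrxz ybke zjz eax wnosj ech gxt zuoci swg vndj nresu pvjxg grei
Hunk 3: at line 1 remove [ybke,zjz] add [qxb] -> 13 lines: tyg ntrxz qxb eax wnosj ech gxt zuoci swg vndj nresu pvjxg grei
Final line 13: grei

Answer: grei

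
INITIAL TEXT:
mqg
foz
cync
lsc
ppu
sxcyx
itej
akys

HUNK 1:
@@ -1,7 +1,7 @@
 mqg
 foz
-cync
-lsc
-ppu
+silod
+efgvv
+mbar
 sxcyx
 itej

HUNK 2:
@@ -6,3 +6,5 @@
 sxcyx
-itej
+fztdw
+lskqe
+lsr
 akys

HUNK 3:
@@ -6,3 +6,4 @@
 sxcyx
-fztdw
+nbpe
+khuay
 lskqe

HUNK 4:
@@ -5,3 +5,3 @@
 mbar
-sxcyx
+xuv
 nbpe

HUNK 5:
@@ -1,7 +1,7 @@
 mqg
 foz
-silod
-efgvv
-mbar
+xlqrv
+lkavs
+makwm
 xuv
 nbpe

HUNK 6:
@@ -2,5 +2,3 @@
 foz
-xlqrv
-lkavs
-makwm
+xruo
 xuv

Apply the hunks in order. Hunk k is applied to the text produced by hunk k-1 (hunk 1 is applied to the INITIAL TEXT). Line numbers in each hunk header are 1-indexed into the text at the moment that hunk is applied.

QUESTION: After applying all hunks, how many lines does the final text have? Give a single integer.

Hunk 1: at line 1 remove [cync,lsc,ppu] add [silod,efgvv,mbar] -> 8 lines: mqg foz silod efgvv mbar sxcyx itej akys
Hunk 2: at line 6 remove [itej] add [fztdw,lskqe,lsr] -> 10 lines: mqg foz silod efgvv mbar sxcyx fztdw lskqe lsr akys
Hunk 3: at line 6 remove [fztdw] add [nbpe,khuay] -> 11 lines: mqg foz silod efgvv mbar sxcyx nbpe khuay lskqe lsr akys
Hunk 4: at line 5 remove [sxcyx] add [xuv] -> 11 lines: mqg foz silod efgvv mbar xuv nbpe khuay lskqe lsr akys
Hunk 5: at line 1 remove [silod,efgvv,mbar] add [xlqrv,lkavs,makwm] -> 11 lines: mqg foz xlqrv lkavs makwm xuv nbpe khuay lskqe lsr akys
Hunk 6: at line 2 remove [xlqrv,lkavs,makwm] add [xruo] -> 9 lines: mqg foz xruo xuv nbpe khuay lskqe lsr akys
Final line count: 9

Answer: 9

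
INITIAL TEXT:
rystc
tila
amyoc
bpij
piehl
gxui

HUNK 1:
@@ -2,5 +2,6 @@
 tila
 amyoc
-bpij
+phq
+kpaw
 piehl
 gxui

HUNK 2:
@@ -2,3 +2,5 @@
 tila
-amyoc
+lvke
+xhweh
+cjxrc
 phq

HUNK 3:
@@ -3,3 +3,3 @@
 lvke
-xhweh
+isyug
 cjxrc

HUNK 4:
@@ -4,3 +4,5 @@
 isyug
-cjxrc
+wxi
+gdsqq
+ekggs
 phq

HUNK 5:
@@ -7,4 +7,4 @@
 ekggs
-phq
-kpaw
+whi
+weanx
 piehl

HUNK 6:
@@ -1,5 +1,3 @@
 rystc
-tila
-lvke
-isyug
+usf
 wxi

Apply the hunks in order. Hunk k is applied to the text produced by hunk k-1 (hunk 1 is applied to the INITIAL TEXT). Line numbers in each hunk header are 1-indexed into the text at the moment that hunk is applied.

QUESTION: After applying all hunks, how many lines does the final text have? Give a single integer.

Answer: 9

Derivation:
Hunk 1: at line 2 remove [bpij] add [phq,kpaw] -> 7 lines: rystc tila amyoc phq kpaw piehl gxui
Hunk 2: at line 2 remove [amyoc] add [lvke,xhweh,cjxrc] -> 9 lines: rystc tila lvke xhweh cjxrc phq kpaw piehl gxui
Hunk 3: at line 3 remove [xhweh] add [isyug] -> 9 lines: rystc tila lvke isyug cjxrc phq kpaw piehl gxui
Hunk 4: at line 4 remove [cjxrc] add [wxi,gdsqq,ekggs] -> 11 lines: rystc tila lvke isyug wxi gdsqq ekggs phq kpaw piehl gxui
Hunk 5: at line 7 remove [phq,kpaw] add [whi,weanx] -> 11 lines: rystc tila lvke isyug wxi gdsqq ekggs whi weanx piehl gxui
Hunk 6: at line 1 remove [tila,lvke,isyug] add [usf] -> 9 lines: rystc usf wxi gdsqq ekggs whi weanx piehl gxui
Final line count: 9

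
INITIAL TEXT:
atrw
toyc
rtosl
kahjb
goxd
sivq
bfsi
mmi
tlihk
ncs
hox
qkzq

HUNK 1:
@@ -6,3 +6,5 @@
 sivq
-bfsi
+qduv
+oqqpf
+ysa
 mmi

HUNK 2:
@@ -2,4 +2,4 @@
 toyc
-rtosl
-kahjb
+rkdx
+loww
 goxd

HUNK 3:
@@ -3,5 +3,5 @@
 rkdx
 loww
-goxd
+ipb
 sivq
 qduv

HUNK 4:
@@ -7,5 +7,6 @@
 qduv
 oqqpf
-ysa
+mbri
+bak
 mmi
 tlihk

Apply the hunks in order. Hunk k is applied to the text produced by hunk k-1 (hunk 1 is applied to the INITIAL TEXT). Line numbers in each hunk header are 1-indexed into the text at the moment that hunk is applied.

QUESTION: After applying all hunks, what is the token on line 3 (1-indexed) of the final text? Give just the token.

Hunk 1: at line 6 remove [bfsi] add [qduv,oqqpf,ysa] -> 14 lines: atrw toyc rtosl kahjb goxd sivq qduv oqqpf ysa mmi tlihk ncs hox qkzq
Hunk 2: at line 2 remove [rtosl,kahjb] add [rkdx,loww] -> 14 lines: atrw toyc rkdx loww goxd sivq qduv oqqpf ysa mmi tlihk ncs hox qkzq
Hunk 3: at line 3 remove [goxd] add [ipb] -> 14 lines: atrw toyc rkdx loww ipb sivq qduv oqqpf ysa mmi tlihk ncs hox qkzq
Hunk 4: at line 7 remove [ysa] add [mbri,bak] -> 15 lines: atrw toyc rkdx loww ipb sivq qduv oqqpf mbri bak mmi tlihk ncs hox qkzq
Final line 3: rkdx

Answer: rkdx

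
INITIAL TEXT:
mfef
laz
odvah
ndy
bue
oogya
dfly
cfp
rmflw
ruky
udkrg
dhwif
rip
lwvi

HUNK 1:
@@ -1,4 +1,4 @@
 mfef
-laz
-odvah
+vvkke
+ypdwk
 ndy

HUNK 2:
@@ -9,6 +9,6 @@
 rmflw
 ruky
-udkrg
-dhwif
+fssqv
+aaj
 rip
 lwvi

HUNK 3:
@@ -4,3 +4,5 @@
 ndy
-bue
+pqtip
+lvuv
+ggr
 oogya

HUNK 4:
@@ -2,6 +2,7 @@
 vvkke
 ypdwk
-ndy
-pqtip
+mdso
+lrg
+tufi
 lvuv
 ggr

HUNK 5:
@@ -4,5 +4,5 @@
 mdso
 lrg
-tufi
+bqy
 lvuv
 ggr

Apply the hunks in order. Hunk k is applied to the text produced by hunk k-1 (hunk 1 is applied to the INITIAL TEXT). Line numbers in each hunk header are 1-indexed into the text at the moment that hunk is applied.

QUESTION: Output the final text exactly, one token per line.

Answer: mfef
vvkke
ypdwk
mdso
lrg
bqy
lvuv
ggr
oogya
dfly
cfp
rmflw
ruky
fssqv
aaj
rip
lwvi

Derivation:
Hunk 1: at line 1 remove [laz,odvah] add [vvkke,ypdwk] -> 14 lines: mfef vvkke ypdwk ndy bue oogya dfly cfp rmflw ruky udkrg dhwif rip lwvi
Hunk 2: at line 9 remove [udkrg,dhwif] add [fssqv,aaj] -> 14 lines: mfef vvkke ypdwk ndy bue oogya dfly cfp rmflw ruky fssqv aaj rip lwvi
Hunk 3: at line 4 remove [bue] add [pqtip,lvuv,ggr] -> 16 lines: mfef vvkke ypdwk ndy pqtip lvuv ggr oogya dfly cfp rmflw ruky fssqv aaj rip lwvi
Hunk 4: at line 2 remove [ndy,pqtip] add [mdso,lrg,tufi] -> 17 lines: mfef vvkke ypdwk mdso lrg tufi lvuv ggr oogya dfly cfp rmflw ruky fssqv aaj rip lwvi
Hunk 5: at line 4 remove [tufi] add [bqy] -> 17 lines: mfef vvkke ypdwk mdso lrg bqy lvuv ggr oogya dfly cfp rmflw ruky fssqv aaj rip lwvi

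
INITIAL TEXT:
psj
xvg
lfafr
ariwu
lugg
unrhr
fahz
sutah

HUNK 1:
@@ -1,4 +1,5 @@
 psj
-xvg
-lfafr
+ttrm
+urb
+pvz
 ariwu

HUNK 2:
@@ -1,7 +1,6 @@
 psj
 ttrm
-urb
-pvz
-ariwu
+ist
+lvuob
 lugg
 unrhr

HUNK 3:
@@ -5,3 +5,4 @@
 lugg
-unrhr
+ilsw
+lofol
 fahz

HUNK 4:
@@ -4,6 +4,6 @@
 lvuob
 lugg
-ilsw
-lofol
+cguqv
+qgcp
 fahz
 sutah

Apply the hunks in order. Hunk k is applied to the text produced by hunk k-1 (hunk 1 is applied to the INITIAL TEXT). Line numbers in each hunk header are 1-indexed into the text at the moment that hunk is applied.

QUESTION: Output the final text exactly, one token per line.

Answer: psj
ttrm
ist
lvuob
lugg
cguqv
qgcp
fahz
sutah

Derivation:
Hunk 1: at line 1 remove [xvg,lfafr] add [ttrm,urb,pvz] -> 9 lines: psj ttrm urb pvz ariwu lugg unrhr fahz sutah
Hunk 2: at line 1 remove [urb,pvz,ariwu] add [ist,lvuob] -> 8 lines: psj ttrm ist lvuob lugg unrhr fahz sutah
Hunk 3: at line 5 remove [unrhr] add [ilsw,lofol] -> 9 lines: psj ttrm ist lvuob lugg ilsw lofol fahz sutah
Hunk 4: at line 4 remove [ilsw,lofol] add [cguqv,qgcp] -> 9 lines: psj ttrm ist lvuob lugg cguqv qgcp fahz sutah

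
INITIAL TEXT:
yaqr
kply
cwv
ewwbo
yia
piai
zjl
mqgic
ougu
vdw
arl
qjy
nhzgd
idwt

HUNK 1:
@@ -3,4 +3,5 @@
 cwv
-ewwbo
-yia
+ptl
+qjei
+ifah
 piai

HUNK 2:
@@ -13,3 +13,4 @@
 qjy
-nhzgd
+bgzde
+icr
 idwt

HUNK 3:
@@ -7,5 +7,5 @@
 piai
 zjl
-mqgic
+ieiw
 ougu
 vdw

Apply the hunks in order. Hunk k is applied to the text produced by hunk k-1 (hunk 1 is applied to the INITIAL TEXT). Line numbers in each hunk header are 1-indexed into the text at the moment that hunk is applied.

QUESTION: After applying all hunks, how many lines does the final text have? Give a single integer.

Hunk 1: at line 3 remove [ewwbo,yia] add [ptl,qjei,ifah] -> 15 lines: yaqr kply cwv ptl qjei ifah piai zjl mqgic ougu vdw arl qjy nhzgd idwt
Hunk 2: at line 13 remove [nhzgd] add [bgzde,icr] -> 16 lines: yaqr kply cwv ptl qjei ifah piai zjl mqgic ougu vdw arl qjy bgzde icr idwt
Hunk 3: at line 7 remove [mqgic] add [ieiw] -> 16 lines: yaqr kply cwv ptl qjei ifah piai zjl ieiw ougu vdw arl qjy bgzde icr idwt
Final line count: 16

Answer: 16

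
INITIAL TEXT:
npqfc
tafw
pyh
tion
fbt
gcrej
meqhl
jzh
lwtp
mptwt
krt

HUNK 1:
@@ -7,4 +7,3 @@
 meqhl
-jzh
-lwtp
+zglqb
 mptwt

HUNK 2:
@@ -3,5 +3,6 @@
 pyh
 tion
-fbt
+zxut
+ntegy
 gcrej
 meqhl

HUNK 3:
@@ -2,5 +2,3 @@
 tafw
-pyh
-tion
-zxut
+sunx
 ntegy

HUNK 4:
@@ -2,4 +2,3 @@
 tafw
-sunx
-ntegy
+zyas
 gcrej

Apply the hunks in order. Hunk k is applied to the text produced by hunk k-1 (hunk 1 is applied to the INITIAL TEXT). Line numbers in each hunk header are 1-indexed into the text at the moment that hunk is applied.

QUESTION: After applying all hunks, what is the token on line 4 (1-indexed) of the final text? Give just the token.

Answer: gcrej

Derivation:
Hunk 1: at line 7 remove [jzh,lwtp] add [zglqb] -> 10 lines: npqfc tafw pyh tion fbt gcrej meqhl zglqb mptwt krt
Hunk 2: at line 3 remove [fbt] add [zxut,ntegy] -> 11 lines: npqfc tafw pyh tion zxut ntegy gcrej meqhl zglqb mptwt krt
Hunk 3: at line 2 remove [pyh,tion,zxut] add [sunx] -> 9 lines: npqfc tafw sunx ntegy gcrej meqhl zglqb mptwt krt
Hunk 4: at line 2 remove [sunx,ntegy] add [zyas] -> 8 lines: npqfc tafw zyas gcrej meqhl zglqb mptwt krt
Final line 4: gcrej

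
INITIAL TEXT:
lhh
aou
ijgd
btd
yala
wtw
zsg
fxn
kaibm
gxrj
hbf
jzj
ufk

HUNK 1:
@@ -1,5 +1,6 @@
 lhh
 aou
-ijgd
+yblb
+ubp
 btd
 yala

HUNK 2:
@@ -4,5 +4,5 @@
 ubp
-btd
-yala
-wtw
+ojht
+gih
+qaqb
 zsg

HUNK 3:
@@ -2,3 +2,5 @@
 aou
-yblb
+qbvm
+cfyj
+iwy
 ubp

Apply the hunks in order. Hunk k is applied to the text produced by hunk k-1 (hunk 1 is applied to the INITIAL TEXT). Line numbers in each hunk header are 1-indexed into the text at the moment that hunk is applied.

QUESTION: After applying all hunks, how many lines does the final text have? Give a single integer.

Hunk 1: at line 1 remove [ijgd] add [yblb,ubp] -> 14 lines: lhh aou yblb ubp btd yala wtw zsg fxn kaibm gxrj hbf jzj ufk
Hunk 2: at line 4 remove [btd,yala,wtw] add [ojht,gih,qaqb] -> 14 lines: lhh aou yblb ubp ojht gih qaqb zsg fxn kaibm gxrj hbf jzj ufk
Hunk 3: at line 2 remove [yblb] add [qbvm,cfyj,iwy] -> 16 lines: lhh aou qbvm cfyj iwy ubp ojht gih qaqb zsg fxn kaibm gxrj hbf jzj ufk
Final line count: 16

Answer: 16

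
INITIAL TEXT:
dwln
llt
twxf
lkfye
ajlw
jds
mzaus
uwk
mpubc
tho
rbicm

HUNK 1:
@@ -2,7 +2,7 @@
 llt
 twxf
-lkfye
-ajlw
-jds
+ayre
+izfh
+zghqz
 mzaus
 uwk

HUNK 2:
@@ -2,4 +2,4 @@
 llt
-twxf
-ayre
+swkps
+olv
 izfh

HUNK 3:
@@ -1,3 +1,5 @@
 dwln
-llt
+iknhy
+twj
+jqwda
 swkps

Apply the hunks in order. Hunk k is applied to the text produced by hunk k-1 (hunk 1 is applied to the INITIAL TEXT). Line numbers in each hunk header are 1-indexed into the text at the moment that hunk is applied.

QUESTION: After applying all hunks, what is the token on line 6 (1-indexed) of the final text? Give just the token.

Hunk 1: at line 2 remove [lkfye,ajlw,jds] add [ayre,izfh,zghqz] -> 11 lines: dwln llt twxf ayre izfh zghqz mzaus uwk mpubc tho rbicm
Hunk 2: at line 2 remove [twxf,ayre] add [swkps,olv] -> 11 lines: dwln llt swkps olv izfh zghqz mzaus uwk mpubc tho rbicm
Hunk 3: at line 1 remove [llt] add [iknhy,twj,jqwda] -> 13 lines: dwln iknhy twj jqwda swkps olv izfh zghqz mzaus uwk mpubc tho rbicm
Final line 6: olv

Answer: olv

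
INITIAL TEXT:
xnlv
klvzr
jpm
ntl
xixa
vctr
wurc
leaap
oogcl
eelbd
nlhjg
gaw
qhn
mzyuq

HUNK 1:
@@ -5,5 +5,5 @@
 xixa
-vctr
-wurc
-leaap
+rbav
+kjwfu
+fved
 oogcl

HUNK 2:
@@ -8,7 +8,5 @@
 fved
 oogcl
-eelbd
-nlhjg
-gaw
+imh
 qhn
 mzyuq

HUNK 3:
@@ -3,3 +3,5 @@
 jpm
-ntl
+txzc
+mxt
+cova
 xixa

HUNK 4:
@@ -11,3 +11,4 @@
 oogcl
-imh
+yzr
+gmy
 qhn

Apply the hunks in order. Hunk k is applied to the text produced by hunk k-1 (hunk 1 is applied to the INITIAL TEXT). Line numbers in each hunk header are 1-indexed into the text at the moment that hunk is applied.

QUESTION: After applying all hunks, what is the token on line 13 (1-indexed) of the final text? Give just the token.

Hunk 1: at line 5 remove [vctr,wurc,leaap] add [rbav,kjwfu,fved] -> 14 lines: xnlv klvzr jpm ntl xixa rbav kjwfu fved oogcl eelbd nlhjg gaw qhn mzyuq
Hunk 2: at line 8 remove [eelbd,nlhjg,gaw] add [imh] -> 12 lines: xnlv klvzr jpm ntl xixa rbav kjwfu fved oogcl imh qhn mzyuq
Hunk 3: at line 3 remove [ntl] add [txzc,mxt,cova] -> 14 lines: xnlv klvzr jpm txzc mxt cova xixa rbav kjwfu fved oogcl imh qhn mzyuq
Hunk 4: at line 11 remove [imh] add [yzr,gmy] -> 15 lines: xnlv klvzr jpm txzc mxt cova xixa rbav kjwfu fved oogcl yzr gmy qhn mzyuq
Final line 13: gmy

Answer: gmy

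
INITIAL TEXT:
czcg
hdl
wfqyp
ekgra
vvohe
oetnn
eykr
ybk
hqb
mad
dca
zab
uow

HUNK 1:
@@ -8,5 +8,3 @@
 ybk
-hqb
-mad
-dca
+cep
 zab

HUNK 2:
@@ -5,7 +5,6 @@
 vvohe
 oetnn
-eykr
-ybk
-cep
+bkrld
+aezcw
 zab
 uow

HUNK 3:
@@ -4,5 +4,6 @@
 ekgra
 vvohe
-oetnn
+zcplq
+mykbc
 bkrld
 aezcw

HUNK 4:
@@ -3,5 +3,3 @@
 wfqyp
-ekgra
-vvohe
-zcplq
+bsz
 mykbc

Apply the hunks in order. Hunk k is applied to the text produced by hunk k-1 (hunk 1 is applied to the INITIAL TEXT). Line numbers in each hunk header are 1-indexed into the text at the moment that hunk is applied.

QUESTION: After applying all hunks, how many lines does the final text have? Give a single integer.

Answer: 9

Derivation:
Hunk 1: at line 8 remove [hqb,mad,dca] add [cep] -> 11 lines: czcg hdl wfqyp ekgra vvohe oetnn eykr ybk cep zab uow
Hunk 2: at line 5 remove [eykr,ybk,cep] add [bkrld,aezcw] -> 10 lines: czcg hdl wfqyp ekgra vvohe oetnn bkrld aezcw zab uow
Hunk 3: at line 4 remove [oetnn] add [zcplq,mykbc] -> 11 lines: czcg hdl wfqyp ekgra vvohe zcplq mykbc bkrld aezcw zab uow
Hunk 4: at line 3 remove [ekgra,vvohe,zcplq] add [bsz] -> 9 lines: czcg hdl wfqyp bsz mykbc bkrld aezcw zab uow
Final line count: 9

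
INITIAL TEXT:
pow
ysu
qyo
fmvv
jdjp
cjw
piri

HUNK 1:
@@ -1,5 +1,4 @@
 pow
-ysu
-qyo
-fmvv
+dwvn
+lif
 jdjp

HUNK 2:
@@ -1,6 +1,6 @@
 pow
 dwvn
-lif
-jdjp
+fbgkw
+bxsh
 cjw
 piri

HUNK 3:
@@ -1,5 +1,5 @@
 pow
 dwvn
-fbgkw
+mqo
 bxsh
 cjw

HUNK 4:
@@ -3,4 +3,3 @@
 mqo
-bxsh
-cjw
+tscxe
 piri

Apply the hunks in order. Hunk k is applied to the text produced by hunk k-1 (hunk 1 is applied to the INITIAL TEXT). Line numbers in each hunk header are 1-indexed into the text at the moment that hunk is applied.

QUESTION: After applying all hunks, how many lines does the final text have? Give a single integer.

Answer: 5

Derivation:
Hunk 1: at line 1 remove [ysu,qyo,fmvv] add [dwvn,lif] -> 6 lines: pow dwvn lif jdjp cjw piri
Hunk 2: at line 1 remove [lif,jdjp] add [fbgkw,bxsh] -> 6 lines: pow dwvn fbgkw bxsh cjw piri
Hunk 3: at line 1 remove [fbgkw] add [mqo] -> 6 lines: pow dwvn mqo bxsh cjw piri
Hunk 4: at line 3 remove [bxsh,cjw] add [tscxe] -> 5 lines: pow dwvn mqo tscxe piri
Final line count: 5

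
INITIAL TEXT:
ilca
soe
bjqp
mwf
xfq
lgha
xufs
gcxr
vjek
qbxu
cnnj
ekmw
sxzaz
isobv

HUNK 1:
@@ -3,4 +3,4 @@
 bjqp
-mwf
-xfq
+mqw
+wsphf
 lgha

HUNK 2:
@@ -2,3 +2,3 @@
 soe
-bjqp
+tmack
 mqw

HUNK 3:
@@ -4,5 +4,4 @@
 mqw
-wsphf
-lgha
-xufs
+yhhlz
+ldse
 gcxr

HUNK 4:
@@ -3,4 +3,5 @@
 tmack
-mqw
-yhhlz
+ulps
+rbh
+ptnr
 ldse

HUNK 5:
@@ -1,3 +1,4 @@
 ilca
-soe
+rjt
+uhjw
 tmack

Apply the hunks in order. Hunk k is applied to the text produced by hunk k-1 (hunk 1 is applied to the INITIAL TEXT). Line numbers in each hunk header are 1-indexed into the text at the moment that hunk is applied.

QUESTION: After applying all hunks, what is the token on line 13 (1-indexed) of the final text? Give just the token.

Hunk 1: at line 3 remove [mwf,xfq] add [mqw,wsphf] -> 14 lines: ilca soe bjqp mqw wsphf lgha xufs gcxr vjek qbxu cnnj ekmw sxzaz isobv
Hunk 2: at line 2 remove [bjqp] add [tmack] -> 14 lines: ilca soe tmack mqw wsphf lgha xufs gcxr vjek qbxu cnnj ekmw sxzaz isobv
Hunk 3: at line 4 remove [wsphf,lgha,xufs] add [yhhlz,ldse] -> 13 lines: ilca soe tmack mqw yhhlz ldse gcxr vjek qbxu cnnj ekmw sxzaz isobv
Hunk 4: at line 3 remove [mqw,yhhlz] add [ulps,rbh,ptnr] -> 14 lines: ilca soe tmack ulps rbh ptnr ldse gcxr vjek qbxu cnnj ekmw sxzaz isobv
Hunk 5: at line 1 remove [soe] add [rjt,uhjw] -> 15 lines: ilca rjt uhjw tmack ulps rbh ptnr ldse gcxr vjek qbxu cnnj ekmw sxzaz isobv
Final line 13: ekmw

Answer: ekmw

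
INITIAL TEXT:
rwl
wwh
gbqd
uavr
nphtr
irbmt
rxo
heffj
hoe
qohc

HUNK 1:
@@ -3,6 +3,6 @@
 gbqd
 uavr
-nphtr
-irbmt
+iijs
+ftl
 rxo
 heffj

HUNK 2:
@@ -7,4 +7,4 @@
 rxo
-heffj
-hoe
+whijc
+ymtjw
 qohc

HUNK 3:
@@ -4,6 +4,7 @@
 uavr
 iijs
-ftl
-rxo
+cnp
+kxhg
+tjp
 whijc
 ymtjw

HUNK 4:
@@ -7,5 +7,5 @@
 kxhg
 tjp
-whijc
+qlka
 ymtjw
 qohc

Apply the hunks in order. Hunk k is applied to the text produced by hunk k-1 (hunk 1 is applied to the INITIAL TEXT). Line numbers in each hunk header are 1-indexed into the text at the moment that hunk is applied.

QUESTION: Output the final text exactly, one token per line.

Hunk 1: at line 3 remove [nphtr,irbmt] add [iijs,ftl] -> 10 lines: rwl wwh gbqd uavr iijs ftl rxo heffj hoe qohc
Hunk 2: at line 7 remove [heffj,hoe] add [whijc,ymtjw] -> 10 lines: rwl wwh gbqd uavr iijs ftl rxo whijc ymtjw qohc
Hunk 3: at line 4 remove [ftl,rxo] add [cnp,kxhg,tjp] -> 11 lines: rwl wwh gbqd uavr iijs cnp kxhg tjp whijc ymtjw qohc
Hunk 4: at line 7 remove [whijc] add [qlka] -> 11 lines: rwl wwh gbqd uavr iijs cnp kxhg tjp qlka ymtjw qohc

Answer: rwl
wwh
gbqd
uavr
iijs
cnp
kxhg
tjp
qlka
ymtjw
qohc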